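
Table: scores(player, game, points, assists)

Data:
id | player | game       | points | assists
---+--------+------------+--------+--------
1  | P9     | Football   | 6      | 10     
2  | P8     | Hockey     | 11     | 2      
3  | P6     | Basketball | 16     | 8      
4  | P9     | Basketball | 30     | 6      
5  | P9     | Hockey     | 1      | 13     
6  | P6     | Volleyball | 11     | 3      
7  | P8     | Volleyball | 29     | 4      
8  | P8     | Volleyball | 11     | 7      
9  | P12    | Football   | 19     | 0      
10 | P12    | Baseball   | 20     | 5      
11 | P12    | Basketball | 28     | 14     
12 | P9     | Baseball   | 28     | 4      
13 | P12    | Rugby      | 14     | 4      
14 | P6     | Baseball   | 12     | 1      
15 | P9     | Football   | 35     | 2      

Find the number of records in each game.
SELECT game, COUNT(*) as count
FROM scores
GROUP BY game

Result:
  Baseball: 3
  Basketball: 3
  Football: 3
  Hockey: 2
  Rugby: 1
  Volleyball: 3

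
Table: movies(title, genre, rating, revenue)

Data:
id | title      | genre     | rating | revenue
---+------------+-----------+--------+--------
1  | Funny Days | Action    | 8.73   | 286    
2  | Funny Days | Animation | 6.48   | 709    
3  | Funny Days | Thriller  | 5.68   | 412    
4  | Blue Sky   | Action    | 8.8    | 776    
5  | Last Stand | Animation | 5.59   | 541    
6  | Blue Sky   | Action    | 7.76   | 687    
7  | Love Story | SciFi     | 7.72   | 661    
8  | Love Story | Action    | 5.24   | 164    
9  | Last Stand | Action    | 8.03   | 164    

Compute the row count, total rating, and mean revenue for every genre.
SELECT genre,
       COUNT(*) as cnt,
       SUM(rating) as total_rating,
       AVG(revenue) as avg_revenue
FROM movies
GROUP BY genre

Result:
  Action: 5 records, 38.56 total rating, 415.40 avg revenue
  Animation: 2 records, 12.07 total rating, 625.00 avg revenue
  SciFi: 1 records, 7.72 total rating, 661.00 avg revenue
  Thriller: 1 records, 5.68 total rating, 412.00 avg revenue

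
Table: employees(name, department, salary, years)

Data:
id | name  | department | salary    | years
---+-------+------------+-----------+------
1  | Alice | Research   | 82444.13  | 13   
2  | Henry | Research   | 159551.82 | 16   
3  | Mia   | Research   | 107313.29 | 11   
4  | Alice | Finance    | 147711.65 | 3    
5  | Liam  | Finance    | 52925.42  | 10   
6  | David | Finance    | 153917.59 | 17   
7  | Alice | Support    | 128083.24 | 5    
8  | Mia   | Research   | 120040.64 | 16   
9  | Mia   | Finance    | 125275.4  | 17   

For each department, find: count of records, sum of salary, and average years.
SELECT department,
       COUNT(*) as cnt,
       SUM(salary) as total_salary,
       AVG(years) as avg_years
FROM employees
GROUP BY department

Result:
  Finance: 4 records, 479830.06 total salary, 11.75 avg years
  Research: 4 records, 469349.88 total salary, 14.00 avg years
  Support: 1 records, 128083.24 total salary, 5.00 avg years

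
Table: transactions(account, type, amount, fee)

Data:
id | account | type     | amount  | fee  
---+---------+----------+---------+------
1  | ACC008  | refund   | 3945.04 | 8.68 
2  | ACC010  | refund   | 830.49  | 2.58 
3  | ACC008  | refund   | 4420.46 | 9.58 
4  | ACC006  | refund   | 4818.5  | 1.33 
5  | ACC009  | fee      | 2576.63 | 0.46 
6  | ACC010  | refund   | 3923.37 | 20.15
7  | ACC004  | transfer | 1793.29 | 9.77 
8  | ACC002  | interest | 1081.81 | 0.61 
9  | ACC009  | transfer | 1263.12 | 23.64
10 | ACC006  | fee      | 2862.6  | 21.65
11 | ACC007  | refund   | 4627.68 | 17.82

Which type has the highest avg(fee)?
SELECT type, AVG(fee) as val
FROM transactions
GROUP BY type
ORDER BY val DESC
LIMIT 1

Result: transfer with avg(fee) = 16.71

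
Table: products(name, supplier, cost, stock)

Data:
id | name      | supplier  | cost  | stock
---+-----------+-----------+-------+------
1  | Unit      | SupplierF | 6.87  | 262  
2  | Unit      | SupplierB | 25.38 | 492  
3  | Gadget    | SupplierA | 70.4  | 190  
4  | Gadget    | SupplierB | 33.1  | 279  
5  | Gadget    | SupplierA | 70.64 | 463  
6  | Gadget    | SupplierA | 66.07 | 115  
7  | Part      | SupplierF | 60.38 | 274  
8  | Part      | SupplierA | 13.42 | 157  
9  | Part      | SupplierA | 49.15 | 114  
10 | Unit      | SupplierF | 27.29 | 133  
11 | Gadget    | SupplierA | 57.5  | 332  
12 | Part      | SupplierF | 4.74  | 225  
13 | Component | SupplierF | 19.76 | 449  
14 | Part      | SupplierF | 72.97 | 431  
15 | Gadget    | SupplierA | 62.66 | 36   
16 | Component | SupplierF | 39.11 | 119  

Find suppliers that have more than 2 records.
SELECT supplier, COUNT(*) as cnt
FROM products
GROUP BY supplier
HAVING COUNT(*) > 2

Result:
  SupplierA: 7
  SupplierF: 7

Note: HAVING filters groups after aggregation, WHERE filters rows before.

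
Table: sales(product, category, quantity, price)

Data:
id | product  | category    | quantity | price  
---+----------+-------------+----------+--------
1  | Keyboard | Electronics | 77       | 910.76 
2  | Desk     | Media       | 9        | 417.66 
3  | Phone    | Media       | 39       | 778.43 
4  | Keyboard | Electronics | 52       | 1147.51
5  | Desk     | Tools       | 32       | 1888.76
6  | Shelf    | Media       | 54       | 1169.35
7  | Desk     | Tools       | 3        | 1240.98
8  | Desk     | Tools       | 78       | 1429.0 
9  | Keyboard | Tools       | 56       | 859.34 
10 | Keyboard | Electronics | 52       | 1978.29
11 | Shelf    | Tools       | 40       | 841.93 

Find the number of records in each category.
SELECT category, COUNT(*) as count
FROM sales
GROUP BY category

Result:
  Electronics: 3
  Media: 3
  Tools: 5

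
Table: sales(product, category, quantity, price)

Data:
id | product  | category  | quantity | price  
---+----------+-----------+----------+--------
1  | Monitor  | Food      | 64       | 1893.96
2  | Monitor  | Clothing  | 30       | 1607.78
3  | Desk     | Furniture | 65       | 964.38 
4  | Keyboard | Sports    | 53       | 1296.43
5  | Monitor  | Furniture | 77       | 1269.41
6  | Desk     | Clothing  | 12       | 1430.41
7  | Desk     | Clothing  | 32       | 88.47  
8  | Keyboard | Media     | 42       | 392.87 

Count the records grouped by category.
SELECT category, COUNT(*) as count
FROM sales
GROUP BY category

Result:
  Clothing: 3
  Food: 1
  Furniture: 2
  Media: 1
  Sports: 1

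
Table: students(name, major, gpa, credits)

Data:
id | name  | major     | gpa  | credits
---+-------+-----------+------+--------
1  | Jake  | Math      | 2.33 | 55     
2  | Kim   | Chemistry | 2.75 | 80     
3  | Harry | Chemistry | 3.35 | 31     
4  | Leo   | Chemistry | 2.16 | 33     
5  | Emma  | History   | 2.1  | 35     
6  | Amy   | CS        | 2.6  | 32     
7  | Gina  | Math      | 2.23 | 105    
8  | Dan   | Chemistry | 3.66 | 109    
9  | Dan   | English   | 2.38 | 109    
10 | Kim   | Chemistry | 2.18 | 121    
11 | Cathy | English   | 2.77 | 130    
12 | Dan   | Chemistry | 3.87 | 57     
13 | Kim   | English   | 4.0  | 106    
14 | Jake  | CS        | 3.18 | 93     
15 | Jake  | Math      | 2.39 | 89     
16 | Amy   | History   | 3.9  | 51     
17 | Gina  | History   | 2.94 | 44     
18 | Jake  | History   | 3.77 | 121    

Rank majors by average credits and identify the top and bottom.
SELECT major, AVG(credits)
FROM students
GROUP BY major
ORDER BY AVG(credits)

All groups:
  CS: 62.50
  History: 62.75
  Chemistry: 71.83
  Math: 83.00
  English: 115.00

Highest: English (115.00)
Lowest: CS (62.50)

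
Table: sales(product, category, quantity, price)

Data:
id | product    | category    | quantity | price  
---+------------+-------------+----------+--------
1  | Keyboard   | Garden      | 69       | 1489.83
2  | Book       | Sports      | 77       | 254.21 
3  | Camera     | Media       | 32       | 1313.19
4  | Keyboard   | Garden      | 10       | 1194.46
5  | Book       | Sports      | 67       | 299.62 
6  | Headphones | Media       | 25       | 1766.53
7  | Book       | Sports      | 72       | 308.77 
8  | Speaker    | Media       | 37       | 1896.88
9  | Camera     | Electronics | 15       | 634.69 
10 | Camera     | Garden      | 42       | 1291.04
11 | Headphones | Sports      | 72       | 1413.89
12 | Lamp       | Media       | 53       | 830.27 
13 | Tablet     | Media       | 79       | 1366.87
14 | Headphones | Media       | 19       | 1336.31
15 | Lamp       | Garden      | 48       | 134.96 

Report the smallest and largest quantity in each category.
SELECT category, MIN(quantity), MAX(quantity)
FROM sales
GROUP BY category

Result:
  Electronics: min=15, max=15
  Garden: min=10, max=69
  Media: min=19, max=79
  Sports: min=67, max=77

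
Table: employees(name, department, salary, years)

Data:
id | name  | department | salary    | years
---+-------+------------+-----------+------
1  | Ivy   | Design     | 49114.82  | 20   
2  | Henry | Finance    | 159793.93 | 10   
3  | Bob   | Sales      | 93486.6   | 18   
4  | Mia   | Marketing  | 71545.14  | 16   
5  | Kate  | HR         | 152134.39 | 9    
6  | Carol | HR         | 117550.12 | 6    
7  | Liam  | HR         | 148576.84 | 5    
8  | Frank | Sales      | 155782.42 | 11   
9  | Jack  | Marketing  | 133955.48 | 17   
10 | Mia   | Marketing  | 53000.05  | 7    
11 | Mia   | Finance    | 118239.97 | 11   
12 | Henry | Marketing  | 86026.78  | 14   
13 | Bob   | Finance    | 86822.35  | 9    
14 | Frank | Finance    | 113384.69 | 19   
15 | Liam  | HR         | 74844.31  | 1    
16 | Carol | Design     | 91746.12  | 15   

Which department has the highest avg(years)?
SELECT department, AVG(years) as val
FROM employees
GROUP BY department
ORDER BY val DESC
LIMIT 1

Result: Design with avg(years) = 17.50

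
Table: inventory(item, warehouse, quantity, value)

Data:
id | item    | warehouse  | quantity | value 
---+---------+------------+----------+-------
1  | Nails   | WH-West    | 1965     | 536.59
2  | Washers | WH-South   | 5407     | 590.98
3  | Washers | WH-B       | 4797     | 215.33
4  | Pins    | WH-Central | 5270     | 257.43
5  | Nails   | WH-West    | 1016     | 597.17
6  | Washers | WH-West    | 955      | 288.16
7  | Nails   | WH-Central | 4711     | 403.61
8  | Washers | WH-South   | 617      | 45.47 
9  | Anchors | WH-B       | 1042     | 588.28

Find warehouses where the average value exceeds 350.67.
SELECT warehouse, AVG(value)
FROM inventory
GROUP BY warehouse
HAVING AVG(value) > 350.67

Result:
  WH-B: avg=401.81
  WH-West: avg=473.97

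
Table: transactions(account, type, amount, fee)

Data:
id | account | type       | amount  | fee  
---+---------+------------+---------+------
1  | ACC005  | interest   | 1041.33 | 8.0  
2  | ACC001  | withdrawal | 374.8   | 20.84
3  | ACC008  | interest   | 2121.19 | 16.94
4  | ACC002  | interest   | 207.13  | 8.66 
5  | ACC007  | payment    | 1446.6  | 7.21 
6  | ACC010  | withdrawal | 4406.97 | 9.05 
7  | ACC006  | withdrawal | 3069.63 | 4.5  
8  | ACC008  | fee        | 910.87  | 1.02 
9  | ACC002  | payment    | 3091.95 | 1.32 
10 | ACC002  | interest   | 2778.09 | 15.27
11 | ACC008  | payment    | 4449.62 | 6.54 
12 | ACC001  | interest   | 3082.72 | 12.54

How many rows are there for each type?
SELECT type, COUNT(*) as count
FROM transactions
GROUP BY type

Result:
  fee: 1
  interest: 5
  payment: 3
  withdrawal: 3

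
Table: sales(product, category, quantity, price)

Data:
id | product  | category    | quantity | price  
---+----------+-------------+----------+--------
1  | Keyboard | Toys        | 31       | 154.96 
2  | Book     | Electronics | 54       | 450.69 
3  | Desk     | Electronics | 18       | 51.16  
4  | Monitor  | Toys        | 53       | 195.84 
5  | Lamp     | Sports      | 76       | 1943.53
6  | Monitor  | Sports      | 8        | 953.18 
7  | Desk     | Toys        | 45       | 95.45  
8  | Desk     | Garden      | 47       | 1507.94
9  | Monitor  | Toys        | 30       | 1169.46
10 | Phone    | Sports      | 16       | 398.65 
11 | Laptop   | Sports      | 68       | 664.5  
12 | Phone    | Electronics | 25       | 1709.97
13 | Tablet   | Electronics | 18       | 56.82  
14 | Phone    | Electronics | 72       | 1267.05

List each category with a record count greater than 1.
SELECT category, COUNT(*) as cnt
FROM sales
GROUP BY category
HAVING COUNT(*) > 1

Result:
  Electronics: 5
  Sports: 4
  Toys: 4

Note: HAVING filters groups after aggregation, WHERE filters rows before.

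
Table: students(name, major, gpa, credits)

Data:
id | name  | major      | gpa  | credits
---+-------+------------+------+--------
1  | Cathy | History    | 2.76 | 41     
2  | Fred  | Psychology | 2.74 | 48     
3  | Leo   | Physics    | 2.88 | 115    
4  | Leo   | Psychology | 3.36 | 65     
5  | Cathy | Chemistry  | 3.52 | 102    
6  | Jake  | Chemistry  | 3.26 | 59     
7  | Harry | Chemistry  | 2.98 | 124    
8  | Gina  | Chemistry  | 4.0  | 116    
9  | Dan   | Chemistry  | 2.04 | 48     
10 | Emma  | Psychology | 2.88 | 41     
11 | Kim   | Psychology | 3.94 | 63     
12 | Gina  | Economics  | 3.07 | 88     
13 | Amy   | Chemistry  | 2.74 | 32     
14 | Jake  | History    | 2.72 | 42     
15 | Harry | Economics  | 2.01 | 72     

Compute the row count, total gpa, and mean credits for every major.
SELECT major,
       COUNT(*) as cnt,
       SUM(gpa) as total_gpa,
       AVG(credits) as avg_credits
FROM students
GROUP BY major

Result:
  Chemistry: 6 records, 18.54 total gpa, 80.17 avg credits
  Economics: 2 records, 5.08 total gpa, 80.00 avg credits
  History: 2 records, 5.48 total gpa, 41.50 avg credits
  Physics: 1 records, 2.88 total gpa, 115.00 avg credits
  Psychology: 4 records, 12.92 total gpa, 54.25 avg credits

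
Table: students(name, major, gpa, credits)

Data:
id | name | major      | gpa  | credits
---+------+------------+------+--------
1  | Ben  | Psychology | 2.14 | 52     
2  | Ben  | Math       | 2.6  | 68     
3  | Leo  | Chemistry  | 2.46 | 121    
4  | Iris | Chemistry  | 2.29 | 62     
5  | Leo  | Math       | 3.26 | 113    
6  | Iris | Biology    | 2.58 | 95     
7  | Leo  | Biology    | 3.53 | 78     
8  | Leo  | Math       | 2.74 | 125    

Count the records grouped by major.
SELECT major, COUNT(*) as count
FROM students
GROUP BY major

Result:
  Biology: 2
  Chemistry: 2
  Math: 3
  Psychology: 1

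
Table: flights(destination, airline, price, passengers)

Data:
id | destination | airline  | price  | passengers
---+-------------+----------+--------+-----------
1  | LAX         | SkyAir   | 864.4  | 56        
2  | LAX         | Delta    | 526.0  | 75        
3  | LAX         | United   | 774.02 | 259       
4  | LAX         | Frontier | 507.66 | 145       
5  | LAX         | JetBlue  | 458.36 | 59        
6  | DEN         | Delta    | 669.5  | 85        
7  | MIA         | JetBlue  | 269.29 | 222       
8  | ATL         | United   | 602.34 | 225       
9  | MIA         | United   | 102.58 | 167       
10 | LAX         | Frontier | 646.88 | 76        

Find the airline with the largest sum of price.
SELECT airline, SUM(price) as val
FROM flights
GROUP BY airline
ORDER BY val DESC
LIMIT 1

Result: United with sum(price) = 1478.94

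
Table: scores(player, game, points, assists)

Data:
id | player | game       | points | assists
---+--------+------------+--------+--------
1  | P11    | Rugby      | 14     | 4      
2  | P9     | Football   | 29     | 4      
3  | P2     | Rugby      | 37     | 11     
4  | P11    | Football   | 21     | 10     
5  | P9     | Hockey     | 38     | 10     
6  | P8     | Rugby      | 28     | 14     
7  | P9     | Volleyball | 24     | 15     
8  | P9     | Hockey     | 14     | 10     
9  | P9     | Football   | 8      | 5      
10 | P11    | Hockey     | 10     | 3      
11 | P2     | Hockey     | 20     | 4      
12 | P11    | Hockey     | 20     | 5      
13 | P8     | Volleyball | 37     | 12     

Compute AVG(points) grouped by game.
SELECT game, AVG(points) as result
FROM scores
GROUP BY game

Result:
  Football: 19.33
  Hockey: 20.40
  Rugby: 26.33
  Volleyball: 30.50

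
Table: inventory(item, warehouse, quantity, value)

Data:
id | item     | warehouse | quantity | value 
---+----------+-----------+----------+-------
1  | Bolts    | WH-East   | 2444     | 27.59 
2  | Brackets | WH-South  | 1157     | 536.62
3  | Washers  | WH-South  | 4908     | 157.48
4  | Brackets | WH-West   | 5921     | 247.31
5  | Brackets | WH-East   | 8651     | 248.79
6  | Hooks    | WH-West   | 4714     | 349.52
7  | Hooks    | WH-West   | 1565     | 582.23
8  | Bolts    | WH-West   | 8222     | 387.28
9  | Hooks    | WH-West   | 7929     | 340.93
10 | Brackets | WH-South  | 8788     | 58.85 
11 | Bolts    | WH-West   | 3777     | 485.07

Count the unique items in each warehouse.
SELECT warehouse, COUNT(DISTINCT item)
FROM inventory
GROUP BY warehouse

Result:
  WH-East: 2 distinct
  WH-South: 2 distinct
  WH-West: 3 distinct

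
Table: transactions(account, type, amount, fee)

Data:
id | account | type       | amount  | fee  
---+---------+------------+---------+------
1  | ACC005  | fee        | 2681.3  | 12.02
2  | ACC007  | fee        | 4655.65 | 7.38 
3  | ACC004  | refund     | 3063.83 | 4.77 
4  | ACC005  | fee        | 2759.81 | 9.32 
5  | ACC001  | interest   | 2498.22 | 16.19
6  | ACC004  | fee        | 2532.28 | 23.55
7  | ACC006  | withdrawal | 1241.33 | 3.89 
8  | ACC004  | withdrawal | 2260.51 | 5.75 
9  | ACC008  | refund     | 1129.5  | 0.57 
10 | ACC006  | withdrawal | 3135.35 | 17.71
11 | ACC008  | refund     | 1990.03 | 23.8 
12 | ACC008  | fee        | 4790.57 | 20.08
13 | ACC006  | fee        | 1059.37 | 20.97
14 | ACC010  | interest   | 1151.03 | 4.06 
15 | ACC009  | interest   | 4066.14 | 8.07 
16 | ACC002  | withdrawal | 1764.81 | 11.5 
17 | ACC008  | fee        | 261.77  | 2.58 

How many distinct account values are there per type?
SELECT type, COUNT(DISTINCT account)
FROM transactions
GROUP BY type

Result:
  fee: 5 distinct
  interest: 3 distinct
  refund: 2 distinct
  withdrawal: 3 distinct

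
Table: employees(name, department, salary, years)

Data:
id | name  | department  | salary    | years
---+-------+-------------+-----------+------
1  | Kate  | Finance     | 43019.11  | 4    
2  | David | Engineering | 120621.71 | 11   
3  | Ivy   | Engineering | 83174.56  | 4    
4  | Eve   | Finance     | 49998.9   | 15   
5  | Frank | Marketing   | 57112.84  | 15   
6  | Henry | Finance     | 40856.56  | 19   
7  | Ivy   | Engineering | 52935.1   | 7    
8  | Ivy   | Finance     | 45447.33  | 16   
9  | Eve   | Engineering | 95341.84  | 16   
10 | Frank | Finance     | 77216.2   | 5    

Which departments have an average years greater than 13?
SELECT department, AVG(years)
FROM employees
GROUP BY department
HAVING AVG(years) > 13

Result:
  Marketing: avg=15.00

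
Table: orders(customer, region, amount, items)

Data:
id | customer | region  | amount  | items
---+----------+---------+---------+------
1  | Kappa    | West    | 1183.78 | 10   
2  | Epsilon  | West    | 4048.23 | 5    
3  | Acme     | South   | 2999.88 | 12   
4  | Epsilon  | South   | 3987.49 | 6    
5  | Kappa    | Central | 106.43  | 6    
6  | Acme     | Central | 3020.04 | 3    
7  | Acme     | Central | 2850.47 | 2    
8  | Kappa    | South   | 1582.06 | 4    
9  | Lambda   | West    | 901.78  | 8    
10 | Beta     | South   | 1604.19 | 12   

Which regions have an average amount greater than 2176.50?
SELECT region, AVG(amount)
FROM orders
GROUP BY region
HAVING AVG(amount) > 2176.50

Result:
  South: avg=2543.41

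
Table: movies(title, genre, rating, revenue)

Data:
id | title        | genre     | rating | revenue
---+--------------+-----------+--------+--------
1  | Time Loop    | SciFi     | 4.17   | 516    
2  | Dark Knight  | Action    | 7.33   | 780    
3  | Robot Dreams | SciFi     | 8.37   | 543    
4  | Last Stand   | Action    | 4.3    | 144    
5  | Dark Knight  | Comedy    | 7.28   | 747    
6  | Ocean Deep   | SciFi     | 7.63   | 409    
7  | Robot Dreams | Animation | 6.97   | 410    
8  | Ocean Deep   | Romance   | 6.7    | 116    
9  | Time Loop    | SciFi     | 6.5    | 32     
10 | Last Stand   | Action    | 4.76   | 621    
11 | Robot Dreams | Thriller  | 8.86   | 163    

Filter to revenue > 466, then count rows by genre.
SELECT genre, COUNT(*)
FROM movies
WHERE revenue > 466
GROUP BY genre

Note: WHERE filters rows before grouping.

Result:
  Action: 2
  Comedy: 1
  SciFi: 2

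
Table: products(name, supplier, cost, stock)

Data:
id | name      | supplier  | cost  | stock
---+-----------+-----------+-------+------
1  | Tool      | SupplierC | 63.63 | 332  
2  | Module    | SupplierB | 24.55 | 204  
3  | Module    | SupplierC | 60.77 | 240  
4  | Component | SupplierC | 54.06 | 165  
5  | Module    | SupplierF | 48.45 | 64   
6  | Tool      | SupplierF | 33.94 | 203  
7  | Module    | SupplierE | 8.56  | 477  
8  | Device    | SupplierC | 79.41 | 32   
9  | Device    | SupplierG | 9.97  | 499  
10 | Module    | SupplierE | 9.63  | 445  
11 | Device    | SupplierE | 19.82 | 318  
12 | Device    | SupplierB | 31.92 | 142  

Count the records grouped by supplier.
SELECT supplier, COUNT(*) as count
FROM products
GROUP BY supplier

Result:
  SupplierB: 2
  SupplierC: 4
  SupplierE: 3
  SupplierF: 2
  SupplierG: 1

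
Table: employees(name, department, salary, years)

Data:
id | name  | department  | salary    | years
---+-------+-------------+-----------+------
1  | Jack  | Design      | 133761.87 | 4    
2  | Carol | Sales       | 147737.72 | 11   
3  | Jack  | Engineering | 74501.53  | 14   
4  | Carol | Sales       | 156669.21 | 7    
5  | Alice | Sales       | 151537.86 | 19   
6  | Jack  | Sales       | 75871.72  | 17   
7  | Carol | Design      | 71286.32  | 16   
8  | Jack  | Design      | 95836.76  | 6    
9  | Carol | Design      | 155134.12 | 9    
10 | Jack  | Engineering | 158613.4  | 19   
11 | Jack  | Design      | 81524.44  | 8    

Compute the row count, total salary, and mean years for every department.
SELECT department,
       COUNT(*) as cnt,
       SUM(salary) as total_salary,
       AVG(years) as avg_years
FROM employees
GROUP BY department

Result:
  Design: 5 records, 537543.51 total salary, 8.60 avg years
  Engineering: 2 records, 233114.93 total salary, 16.50 avg years
  Sales: 4 records, 531816.51 total salary, 13.50 avg years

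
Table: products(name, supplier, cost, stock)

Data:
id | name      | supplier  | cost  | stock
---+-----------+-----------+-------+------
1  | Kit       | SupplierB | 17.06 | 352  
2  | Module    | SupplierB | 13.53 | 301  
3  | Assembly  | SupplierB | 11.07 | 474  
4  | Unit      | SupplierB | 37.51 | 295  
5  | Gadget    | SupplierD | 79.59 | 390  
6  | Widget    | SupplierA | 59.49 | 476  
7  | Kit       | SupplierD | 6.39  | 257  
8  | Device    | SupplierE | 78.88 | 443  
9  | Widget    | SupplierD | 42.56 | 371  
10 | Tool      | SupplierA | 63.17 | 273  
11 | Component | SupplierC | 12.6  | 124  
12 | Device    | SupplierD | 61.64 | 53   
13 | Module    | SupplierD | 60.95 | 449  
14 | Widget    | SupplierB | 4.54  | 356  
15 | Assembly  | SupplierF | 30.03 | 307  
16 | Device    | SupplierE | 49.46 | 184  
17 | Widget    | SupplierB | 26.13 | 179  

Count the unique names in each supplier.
SELECT supplier, COUNT(DISTINCT name)
FROM products
GROUP BY supplier

Result:
  SupplierA: 2 distinct
  SupplierB: 5 distinct
  SupplierC: 1 distinct
  SupplierD: 5 distinct
  SupplierE: 1 distinct
  SupplierF: 1 distinct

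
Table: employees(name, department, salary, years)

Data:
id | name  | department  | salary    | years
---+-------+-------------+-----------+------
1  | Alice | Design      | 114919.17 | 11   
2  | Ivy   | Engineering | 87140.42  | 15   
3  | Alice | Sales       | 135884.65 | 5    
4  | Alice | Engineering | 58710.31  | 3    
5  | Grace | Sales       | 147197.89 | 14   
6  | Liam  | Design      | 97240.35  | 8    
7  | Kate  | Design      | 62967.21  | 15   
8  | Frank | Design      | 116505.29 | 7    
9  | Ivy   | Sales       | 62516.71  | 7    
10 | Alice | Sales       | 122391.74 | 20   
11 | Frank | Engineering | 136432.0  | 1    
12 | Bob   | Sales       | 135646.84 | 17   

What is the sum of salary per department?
SELECT department, SUM(salary) as result
FROM employees
GROUP BY department

Result:
  Design: 391632.02
  Engineering: 282282.73
  Sales: 603637.83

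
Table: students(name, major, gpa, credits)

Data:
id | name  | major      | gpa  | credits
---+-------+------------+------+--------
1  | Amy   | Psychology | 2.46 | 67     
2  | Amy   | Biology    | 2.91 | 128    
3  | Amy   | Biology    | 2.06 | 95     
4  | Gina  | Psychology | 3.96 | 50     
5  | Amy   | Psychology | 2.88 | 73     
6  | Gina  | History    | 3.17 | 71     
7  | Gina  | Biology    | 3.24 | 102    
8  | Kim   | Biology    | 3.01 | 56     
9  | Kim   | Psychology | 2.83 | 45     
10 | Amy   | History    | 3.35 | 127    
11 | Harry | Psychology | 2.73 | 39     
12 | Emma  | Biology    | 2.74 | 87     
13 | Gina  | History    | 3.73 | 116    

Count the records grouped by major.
SELECT major, COUNT(*) as count
FROM students
GROUP BY major

Result:
  Biology: 5
  History: 3
  Psychology: 5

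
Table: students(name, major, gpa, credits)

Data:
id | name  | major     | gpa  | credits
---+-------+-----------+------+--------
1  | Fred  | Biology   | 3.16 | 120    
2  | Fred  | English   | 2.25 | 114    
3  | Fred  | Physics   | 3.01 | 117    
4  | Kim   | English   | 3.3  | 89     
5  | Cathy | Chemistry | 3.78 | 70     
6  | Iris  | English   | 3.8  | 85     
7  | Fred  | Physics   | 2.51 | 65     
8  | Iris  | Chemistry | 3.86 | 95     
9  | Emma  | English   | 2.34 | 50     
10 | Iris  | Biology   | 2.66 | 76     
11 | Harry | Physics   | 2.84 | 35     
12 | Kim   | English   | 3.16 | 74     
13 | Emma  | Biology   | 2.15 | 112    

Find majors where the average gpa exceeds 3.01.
SELECT major, AVG(gpa)
FROM students
GROUP BY major
HAVING AVG(gpa) > 3.01

Result:
  Chemistry: avg=3.82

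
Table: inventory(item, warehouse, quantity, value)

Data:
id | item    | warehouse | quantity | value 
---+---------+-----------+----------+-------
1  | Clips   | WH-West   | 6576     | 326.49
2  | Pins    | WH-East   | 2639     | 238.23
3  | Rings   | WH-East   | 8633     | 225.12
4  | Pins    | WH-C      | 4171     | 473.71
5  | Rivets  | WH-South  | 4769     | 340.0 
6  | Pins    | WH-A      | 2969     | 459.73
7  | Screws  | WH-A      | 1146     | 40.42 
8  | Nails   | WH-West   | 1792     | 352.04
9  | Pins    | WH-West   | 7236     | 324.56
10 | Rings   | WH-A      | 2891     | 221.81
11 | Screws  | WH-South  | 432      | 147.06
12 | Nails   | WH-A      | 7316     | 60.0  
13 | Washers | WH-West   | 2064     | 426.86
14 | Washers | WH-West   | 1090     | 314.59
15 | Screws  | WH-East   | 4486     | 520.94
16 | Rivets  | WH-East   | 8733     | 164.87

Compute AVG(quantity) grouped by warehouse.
SELECT warehouse, AVG(quantity) as result
FROM inventory
GROUP BY warehouse

Result:
  WH-A: 3580.50
  WH-C: 4171.00
  WH-East: 6122.75
  WH-South: 2600.50
  WH-West: 3751.60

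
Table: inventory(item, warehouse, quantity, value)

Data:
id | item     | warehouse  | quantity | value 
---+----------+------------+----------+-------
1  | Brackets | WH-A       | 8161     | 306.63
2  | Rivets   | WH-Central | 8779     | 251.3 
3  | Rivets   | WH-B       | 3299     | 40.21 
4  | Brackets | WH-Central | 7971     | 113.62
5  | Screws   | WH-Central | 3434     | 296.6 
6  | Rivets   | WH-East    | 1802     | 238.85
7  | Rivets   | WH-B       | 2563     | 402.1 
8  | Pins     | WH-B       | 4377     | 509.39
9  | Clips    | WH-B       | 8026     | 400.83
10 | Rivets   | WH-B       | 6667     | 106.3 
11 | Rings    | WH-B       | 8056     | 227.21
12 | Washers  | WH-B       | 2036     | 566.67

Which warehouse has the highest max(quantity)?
SELECT warehouse, MAX(quantity) as val
FROM inventory
GROUP BY warehouse
ORDER BY val DESC
LIMIT 1

Result: WH-Central with max(quantity) = 8779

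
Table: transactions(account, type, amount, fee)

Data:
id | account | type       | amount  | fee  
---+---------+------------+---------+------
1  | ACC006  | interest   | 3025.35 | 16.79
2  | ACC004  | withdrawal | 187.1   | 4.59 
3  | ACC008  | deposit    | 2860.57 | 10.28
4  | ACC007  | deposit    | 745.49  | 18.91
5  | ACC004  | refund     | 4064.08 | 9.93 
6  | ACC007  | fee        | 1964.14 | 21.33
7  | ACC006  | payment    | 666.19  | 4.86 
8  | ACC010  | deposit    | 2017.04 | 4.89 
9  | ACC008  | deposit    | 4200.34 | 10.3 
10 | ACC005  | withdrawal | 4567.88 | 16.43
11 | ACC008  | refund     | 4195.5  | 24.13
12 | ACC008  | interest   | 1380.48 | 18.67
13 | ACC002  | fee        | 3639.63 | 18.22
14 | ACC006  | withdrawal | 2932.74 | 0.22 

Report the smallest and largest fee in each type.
SELECT type, MIN(fee), MAX(fee)
FROM transactions
GROUP BY type

Result:
  deposit: min=4.89, max=18.91
  fee: min=18.22, max=21.33
  interest: min=16.79, max=18.67
  payment: min=4.86, max=4.86
  refund: min=9.93, max=24.13
  withdrawal: min=0.22, max=16.43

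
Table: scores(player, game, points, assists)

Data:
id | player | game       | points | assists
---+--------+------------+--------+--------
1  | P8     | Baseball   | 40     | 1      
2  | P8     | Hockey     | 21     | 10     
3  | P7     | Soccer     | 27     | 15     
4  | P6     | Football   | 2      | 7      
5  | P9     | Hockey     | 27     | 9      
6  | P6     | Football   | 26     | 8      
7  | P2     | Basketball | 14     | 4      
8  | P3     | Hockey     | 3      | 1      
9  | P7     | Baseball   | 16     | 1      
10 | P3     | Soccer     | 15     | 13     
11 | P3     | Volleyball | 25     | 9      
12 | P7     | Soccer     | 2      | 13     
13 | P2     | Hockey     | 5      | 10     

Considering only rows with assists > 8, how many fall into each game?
SELECT game, COUNT(*)
FROM scores
WHERE assists > 8
GROUP BY game

Note: WHERE filters rows before grouping.

Result:
  Hockey: 3
  Soccer: 3
  Volleyball: 1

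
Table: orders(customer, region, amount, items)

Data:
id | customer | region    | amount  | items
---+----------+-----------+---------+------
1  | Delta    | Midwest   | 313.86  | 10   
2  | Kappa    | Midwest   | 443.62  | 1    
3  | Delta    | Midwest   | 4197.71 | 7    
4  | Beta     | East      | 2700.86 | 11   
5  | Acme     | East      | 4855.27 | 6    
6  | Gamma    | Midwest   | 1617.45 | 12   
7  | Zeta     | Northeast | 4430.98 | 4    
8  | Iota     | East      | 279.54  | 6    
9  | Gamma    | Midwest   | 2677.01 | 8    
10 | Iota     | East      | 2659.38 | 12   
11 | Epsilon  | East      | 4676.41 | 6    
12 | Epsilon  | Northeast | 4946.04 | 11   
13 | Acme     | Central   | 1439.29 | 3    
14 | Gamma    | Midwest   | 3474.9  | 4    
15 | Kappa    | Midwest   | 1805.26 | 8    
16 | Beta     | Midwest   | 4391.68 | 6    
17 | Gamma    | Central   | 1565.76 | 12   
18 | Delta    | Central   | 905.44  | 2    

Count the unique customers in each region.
SELECT region, COUNT(DISTINCT customer)
FROM orders
GROUP BY region

Result:
  Central: 3 distinct
  East: 4 distinct
  Midwest: 4 distinct
  Northeast: 2 distinct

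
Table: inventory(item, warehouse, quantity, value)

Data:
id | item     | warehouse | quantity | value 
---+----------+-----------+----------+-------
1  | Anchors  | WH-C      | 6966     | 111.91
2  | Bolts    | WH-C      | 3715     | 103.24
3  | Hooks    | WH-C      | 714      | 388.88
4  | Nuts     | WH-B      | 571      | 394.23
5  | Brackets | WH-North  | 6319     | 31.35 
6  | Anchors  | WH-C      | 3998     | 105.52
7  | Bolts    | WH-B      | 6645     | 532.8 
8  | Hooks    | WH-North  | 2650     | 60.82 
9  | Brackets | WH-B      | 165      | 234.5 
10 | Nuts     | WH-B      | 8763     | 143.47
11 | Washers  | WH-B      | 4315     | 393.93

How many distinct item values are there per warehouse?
SELECT warehouse, COUNT(DISTINCT item)
FROM inventory
GROUP BY warehouse

Result:
  WH-B: 4 distinct
  WH-C: 3 distinct
  WH-North: 2 distinct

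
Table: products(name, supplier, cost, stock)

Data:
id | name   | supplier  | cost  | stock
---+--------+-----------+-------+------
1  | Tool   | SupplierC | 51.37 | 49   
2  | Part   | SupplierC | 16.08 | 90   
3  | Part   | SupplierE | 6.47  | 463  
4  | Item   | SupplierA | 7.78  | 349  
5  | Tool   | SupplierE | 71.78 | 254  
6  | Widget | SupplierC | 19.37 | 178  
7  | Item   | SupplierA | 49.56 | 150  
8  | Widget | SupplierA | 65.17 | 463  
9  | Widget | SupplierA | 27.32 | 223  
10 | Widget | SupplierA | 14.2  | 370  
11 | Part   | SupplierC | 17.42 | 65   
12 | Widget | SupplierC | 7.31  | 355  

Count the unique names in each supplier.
SELECT supplier, COUNT(DISTINCT name)
FROM products
GROUP BY supplier

Result:
  SupplierA: 2 distinct
  SupplierC: 3 distinct
  SupplierE: 2 distinct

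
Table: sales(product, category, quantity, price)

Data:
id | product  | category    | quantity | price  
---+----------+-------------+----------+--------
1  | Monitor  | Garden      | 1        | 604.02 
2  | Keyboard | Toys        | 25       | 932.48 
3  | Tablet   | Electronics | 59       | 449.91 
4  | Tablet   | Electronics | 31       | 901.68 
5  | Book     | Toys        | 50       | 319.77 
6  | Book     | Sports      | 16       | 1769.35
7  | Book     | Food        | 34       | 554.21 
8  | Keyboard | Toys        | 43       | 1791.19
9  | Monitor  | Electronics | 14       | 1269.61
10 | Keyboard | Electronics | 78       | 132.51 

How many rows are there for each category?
SELECT category, COUNT(*) as count
FROM sales
GROUP BY category

Result:
  Electronics: 4
  Food: 1
  Garden: 1
  Sports: 1
  Toys: 3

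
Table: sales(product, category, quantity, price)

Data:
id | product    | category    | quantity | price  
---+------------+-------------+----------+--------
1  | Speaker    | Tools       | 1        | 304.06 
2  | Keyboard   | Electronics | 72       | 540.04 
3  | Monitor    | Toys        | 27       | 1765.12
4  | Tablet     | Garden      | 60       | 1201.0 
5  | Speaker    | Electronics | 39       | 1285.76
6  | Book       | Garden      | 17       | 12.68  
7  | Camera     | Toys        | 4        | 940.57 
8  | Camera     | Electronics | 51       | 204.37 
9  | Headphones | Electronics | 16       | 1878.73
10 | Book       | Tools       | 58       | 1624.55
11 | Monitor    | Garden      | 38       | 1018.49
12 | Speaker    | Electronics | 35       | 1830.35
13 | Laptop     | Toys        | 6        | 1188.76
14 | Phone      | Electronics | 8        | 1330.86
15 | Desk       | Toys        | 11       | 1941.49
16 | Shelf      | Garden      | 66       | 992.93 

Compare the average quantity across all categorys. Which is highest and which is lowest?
SELECT category, AVG(quantity)
FROM sales
GROUP BY category
ORDER BY AVG(quantity)

All groups:
  Toys: 12.00
  Tools: 29.50
  Electronics: 36.83
  Garden: 45.25

Highest: Garden (45.25)
Lowest: Toys (12.00)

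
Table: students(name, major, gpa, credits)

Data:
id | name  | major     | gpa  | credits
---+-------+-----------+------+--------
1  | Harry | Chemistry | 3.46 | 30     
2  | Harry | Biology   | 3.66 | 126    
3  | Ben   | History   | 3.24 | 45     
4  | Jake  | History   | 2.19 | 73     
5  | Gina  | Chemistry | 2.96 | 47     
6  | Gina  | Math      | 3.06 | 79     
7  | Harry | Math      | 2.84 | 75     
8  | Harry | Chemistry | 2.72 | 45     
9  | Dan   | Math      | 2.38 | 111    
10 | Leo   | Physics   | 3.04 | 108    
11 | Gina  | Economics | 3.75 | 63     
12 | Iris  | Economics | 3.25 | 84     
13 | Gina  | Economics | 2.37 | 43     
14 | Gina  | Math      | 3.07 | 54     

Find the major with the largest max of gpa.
SELECT major, MAX(gpa) as val
FROM students
GROUP BY major
ORDER BY val DESC
LIMIT 1

Result: Economics with max(gpa) = 3.75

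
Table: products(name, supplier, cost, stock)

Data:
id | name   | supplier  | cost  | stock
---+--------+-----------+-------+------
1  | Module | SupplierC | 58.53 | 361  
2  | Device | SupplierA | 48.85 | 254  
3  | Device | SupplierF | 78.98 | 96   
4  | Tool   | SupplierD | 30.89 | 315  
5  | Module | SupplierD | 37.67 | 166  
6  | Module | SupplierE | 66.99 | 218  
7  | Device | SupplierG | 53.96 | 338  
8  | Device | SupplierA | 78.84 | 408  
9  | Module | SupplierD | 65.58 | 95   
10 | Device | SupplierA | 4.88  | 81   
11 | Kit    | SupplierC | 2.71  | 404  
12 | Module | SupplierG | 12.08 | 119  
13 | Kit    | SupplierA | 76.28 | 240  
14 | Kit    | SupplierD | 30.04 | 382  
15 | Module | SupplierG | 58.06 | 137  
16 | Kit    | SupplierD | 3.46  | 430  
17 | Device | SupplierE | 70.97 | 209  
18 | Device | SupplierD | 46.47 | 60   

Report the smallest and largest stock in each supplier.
SELECT supplier, MIN(stock), MAX(stock)
FROM products
GROUP BY supplier

Result:
  SupplierA: min=81, max=408
  SupplierC: min=361, max=404
  SupplierD: min=60, max=430
  SupplierE: min=209, max=218
  SupplierF: min=96, max=96
  SupplierG: min=119, max=338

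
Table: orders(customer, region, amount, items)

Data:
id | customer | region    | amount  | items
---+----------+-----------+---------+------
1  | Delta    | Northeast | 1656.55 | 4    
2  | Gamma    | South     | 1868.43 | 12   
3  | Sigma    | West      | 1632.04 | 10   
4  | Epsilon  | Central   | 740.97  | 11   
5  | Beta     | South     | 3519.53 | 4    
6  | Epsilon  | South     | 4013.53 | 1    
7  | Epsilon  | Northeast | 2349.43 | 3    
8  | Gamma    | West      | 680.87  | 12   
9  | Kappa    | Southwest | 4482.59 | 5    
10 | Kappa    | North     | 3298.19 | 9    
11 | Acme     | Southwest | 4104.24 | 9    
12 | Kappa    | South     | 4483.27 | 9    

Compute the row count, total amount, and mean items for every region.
SELECT region,
       COUNT(*) as cnt,
       SUM(amount) as total_amount,
       AVG(items) as avg_items
FROM orders
GROUP BY region

Result:
  Central: 1 records, 740.97 total amount, 11.00 avg items
  North: 1 records, 3298.19 total amount, 9.00 avg items
  Northeast: 2 records, 4005.98 total amount, 3.50 avg items
  South: 4 records, 13884.76 total amount, 6.50 avg items
  Southwest: 2 records, 8586.83 total amount, 7.00 avg items
  West: 2 records, 2312.91 total amount, 11.00 avg items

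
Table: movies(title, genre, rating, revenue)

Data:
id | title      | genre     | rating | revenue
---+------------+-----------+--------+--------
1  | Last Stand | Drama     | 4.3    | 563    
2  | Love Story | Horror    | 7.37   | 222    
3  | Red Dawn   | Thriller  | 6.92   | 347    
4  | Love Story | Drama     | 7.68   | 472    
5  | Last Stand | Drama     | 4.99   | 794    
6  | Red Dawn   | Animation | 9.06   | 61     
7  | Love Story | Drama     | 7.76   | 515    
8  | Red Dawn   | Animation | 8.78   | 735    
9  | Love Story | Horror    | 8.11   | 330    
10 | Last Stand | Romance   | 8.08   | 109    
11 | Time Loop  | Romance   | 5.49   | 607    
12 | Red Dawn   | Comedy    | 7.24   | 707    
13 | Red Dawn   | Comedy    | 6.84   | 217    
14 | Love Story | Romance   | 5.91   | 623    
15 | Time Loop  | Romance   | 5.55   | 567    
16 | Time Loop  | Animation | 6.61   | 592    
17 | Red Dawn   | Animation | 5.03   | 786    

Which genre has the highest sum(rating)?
SELECT genre, SUM(rating) as val
FROM movies
GROUP BY genre
ORDER BY val DESC
LIMIT 1

Result: Animation with sum(rating) = 29.48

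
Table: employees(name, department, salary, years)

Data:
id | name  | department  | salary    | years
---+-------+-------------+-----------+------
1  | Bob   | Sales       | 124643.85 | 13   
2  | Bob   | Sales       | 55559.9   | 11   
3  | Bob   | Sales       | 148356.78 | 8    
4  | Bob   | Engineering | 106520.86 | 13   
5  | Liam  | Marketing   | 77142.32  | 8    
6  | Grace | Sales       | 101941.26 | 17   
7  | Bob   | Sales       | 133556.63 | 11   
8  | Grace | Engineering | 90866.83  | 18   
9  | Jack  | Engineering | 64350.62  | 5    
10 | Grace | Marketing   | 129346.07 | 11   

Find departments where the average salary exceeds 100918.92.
SELECT department, AVG(salary)
FROM employees
GROUP BY department
HAVING AVG(salary) > 100918.92

Result:
  Marketing: avg=103244.20
  Sales: avg=112811.68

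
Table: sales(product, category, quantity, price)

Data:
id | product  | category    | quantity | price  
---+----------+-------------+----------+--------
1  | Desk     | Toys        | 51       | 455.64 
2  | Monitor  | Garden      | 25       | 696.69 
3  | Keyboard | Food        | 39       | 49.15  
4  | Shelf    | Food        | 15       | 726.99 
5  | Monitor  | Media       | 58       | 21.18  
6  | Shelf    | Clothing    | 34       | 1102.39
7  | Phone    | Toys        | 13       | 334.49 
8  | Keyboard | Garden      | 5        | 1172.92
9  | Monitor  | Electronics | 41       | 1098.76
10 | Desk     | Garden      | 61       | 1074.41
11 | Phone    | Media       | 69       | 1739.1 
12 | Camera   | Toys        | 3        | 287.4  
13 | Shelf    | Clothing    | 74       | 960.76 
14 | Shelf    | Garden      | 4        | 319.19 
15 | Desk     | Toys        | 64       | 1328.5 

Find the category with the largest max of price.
SELECT category, MAX(price) as val
FROM sales
GROUP BY category
ORDER BY val DESC
LIMIT 1

Result: Media with max(price) = 1739.10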